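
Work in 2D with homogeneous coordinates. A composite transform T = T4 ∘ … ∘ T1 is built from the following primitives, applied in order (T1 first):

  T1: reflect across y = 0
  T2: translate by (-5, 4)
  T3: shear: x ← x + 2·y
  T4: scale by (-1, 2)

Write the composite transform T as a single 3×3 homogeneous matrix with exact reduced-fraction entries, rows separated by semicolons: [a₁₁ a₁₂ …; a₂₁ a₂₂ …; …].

T = [-1 2 -3; 0 -2 8; 0 0 1]

T1 = [1 0 0; 0 -1 0; 0 0 1]
T2·T1 = [1 0 -5; 0 -1 4; 0 0 1]
T3·…·T1 = [1 -2 3; 0 -1 4; 0 0 1]
T4·…·T1 = [-1 2 -3; 0 -2 8; 0 0 1]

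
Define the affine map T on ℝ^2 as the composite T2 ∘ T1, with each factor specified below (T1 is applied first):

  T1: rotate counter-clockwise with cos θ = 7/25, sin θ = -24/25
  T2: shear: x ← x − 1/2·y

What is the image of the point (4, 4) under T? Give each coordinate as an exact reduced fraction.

T(p) = (158/25, -68/25)

T1 rotate counter-clockwise with cos θ = 7/25, sin θ = -24/25: (4, 4) → (124/25, -68/25)
T2 shear: x ← x − 1/2·y: (124/25, -68/25) → (158/25, -68/25)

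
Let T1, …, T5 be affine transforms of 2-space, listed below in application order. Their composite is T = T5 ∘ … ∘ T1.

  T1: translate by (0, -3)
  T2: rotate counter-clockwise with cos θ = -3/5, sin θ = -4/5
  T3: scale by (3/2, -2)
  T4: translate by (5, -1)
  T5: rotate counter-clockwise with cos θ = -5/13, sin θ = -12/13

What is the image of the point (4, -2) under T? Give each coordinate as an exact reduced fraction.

T1 translate by (0, -3): (4, -2) → (4, -5)
T2 rotate counter-clockwise with cos θ = -3/5, sin θ = -4/5: (4, -5) → (-32/5, -1/5)
T3 scale by (3/2, -2): (-32/5, -1/5) → (-48/5, 2/5)
T4 translate by (5, -1): (-48/5, 2/5) → (-23/5, -3/5)
T5 rotate counter-clockwise with cos θ = -5/13, sin θ = -12/13: (-23/5, -3/5) → (79/65, 291/65)

T(p) = (79/65, 291/65)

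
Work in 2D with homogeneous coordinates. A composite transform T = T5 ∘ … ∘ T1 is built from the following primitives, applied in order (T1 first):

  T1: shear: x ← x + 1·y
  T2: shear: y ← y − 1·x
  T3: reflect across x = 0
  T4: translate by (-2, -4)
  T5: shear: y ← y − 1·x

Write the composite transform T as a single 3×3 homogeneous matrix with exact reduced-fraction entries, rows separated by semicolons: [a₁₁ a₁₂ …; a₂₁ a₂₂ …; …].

T = [-1 -1 -2; 0 1 -2; 0 0 1]

T1 = [1 1 0; 0 1 0; 0 0 1]
T2·T1 = [1 1 0; -1 0 0; 0 0 1]
T3·…·T1 = [-1 -1 0; -1 0 0; 0 0 1]
T4·…·T1 = [-1 -1 -2; -1 0 -4; 0 0 1]
T5·…·T1 = [-1 -1 -2; 0 1 -2; 0 0 1]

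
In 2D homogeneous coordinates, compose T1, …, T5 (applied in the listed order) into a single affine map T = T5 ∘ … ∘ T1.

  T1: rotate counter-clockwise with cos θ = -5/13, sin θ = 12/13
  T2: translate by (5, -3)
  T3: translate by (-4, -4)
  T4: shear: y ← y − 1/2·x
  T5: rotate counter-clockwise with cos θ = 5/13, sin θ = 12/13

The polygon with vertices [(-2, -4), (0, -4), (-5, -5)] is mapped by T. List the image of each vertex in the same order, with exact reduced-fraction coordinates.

image vertices: (1921/169, 399/338), (1523/169, 449/338), (2590/169, 301/169)

T1 rotate counter-clockwise with cos θ = -5/13, sin θ = 12/13: (-2, -4) → (58/13, -4/13); (0, -4) → (48/13, 20/13); (-5, -5) → (85/13, -35/13)
T2 translate by (5, -3): (58/13, -4/13) → (123/13, -43/13); (48/13, 20/13) → (113/13, -19/13); (85/13, -35/13) → (150/13, -74/13)
T3 translate by (-4, -4): (123/13, -43/13) → (71/13, -95/13); (113/13, -19/13) → (61/13, -71/13); (150/13, -74/13) → (98/13, -126/13)
T4 shear: y ← y − 1/2·x: (71/13, -95/13) → (71/13, -261/26); (61/13, -71/13) → (61/13, -203/26); (98/13, -126/13) → (98/13, -175/13)
T5 rotate counter-clockwise with cos θ = 5/13, sin θ = 12/13: (71/13, -261/26) → (1921/169, 399/338); (61/13, -203/26) → (1523/169, 449/338); (98/13, -175/13) → (2590/169, 301/169)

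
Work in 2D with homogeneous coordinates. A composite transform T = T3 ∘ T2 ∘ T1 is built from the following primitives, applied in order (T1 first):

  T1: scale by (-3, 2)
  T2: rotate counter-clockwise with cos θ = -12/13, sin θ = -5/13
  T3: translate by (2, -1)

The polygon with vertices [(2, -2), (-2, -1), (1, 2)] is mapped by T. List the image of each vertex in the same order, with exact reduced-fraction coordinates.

T1 scale by (-3, 2): (2, -2) → (-6, -4); (-2, -1) → (6, -2); (1, 2) → (-3, 4)
T2 rotate counter-clockwise with cos θ = -12/13, sin θ = -5/13: (-6, -4) → (4, 6); (6, -2) → (-82/13, -6/13); (-3, 4) → (56/13, -33/13)
T3 translate by (2, -1): (4, 6) → (6, 5); (-82/13, -6/13) → (-56/13, -19/13); (56/13, -33/13) → (82/13, -46/13)

image vertices: (6, 5), (-56/13, -19/13), (82/13, -46/13)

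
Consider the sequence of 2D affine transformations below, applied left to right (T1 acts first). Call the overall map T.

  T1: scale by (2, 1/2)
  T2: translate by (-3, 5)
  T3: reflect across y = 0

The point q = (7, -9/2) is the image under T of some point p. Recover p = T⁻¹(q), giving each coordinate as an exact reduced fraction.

p = (5, -1)

T1 = [2 0 0; 0 1/2 0; 0 0 1]
T2·T1 = [2 0 -3; 0 1/2 5; 0 0 1]
T3·…·T1 = [2 0 -3; 0 -1/2 -5; 0 0 1]
det M = -1; M⁻¹ = [1/2 0 3/2; 0 -2 -10; 0 0 1]
M⁻¹ · (7, -9/2)ᵀ = (5, -1)ᵀ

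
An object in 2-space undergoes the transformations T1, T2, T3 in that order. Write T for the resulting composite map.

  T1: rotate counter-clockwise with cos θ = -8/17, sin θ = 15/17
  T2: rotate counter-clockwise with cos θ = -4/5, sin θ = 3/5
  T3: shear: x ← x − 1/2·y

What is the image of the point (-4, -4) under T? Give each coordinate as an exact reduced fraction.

T(p) = (-478/85, 388/85)

T1 rotate counter-clockwise with cos θ = -8/17, sin θ = 15/17: (-4, -4) → (92/17, -28/17)
T2 rotate counter-clockwise with cos θ = -4/5, sin θ = 3/5: (92/17, -28/17) → (-284/85, 388/85)
T3 shear: x ← x − 1/2·y: (-284/85, 388/85) → (-478/85, 388/85)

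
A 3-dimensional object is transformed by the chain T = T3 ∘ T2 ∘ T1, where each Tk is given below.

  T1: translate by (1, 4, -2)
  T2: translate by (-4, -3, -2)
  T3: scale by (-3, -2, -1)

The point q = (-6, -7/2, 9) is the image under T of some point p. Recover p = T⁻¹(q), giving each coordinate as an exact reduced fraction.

T1 = [1 0 0 1; 0 1 0 4; 0 0 1 -2; 0 0 0 1]
T2·T1 = [1 0 0 -3; 0 1 0 1; 0 0 1 -4; 0 0 0 1]
T3·…·T1 = [-3 0 0 9; 0 -2 0 -2; 0 0 -1 4; 0 0 0 1]
det M = -6; M⁻¹ = [-1/3 0 0 3; 0 -1/2 0 -1; 0 0 -1 4; 0 0 0 1]
M⁻¹ · (-6, -7/2, 9)ᵀ = (5, 3/4, -5)ᵀ

p = (5, 3/4, -5)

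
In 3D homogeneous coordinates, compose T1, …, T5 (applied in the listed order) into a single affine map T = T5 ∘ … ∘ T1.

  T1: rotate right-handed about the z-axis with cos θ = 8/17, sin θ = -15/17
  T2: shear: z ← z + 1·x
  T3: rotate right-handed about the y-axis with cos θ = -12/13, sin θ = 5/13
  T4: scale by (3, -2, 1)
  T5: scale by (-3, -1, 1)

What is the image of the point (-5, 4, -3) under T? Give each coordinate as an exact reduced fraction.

T1 rotate right-handed about the z-axis with cos θ = 8/17, sin θ = -15/17: (-5, 4, -3) → (20/17, 107/17, -3)
T2 shear: z ← z + 1·x: (20/17, 107/17, -3) → (20/17, 107/17, -31/17)
T3 rotate right-handed about the y-axis with cos θ = -12/13, sin θ = 5/13: (20/17, 107/17, -31/17) → (-395/221, 107/17, 16/13)
T4 scale by (3, -2, 1): (-395/221, 107/17, 16/13) → (-1185/221, -214/17, 16/13)
T5 scale by (-3, -1, 1): (-1185/221, -214/17, 16/13) → (3555/221, 214/17, 16/13)

T(p) = (3555/221, 214/17, 16/13)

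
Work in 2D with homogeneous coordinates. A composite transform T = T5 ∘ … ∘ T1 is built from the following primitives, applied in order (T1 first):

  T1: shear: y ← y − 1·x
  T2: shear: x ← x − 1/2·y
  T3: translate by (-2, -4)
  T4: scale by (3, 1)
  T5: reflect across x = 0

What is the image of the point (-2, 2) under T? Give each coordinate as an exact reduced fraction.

T(p) = (18, 0)

T1 shear: y ← y − 1·x: (-2, 2) → (-2, 4)
T2 shear: x ← x − 1/2·y: (-2, 4) → (-4, 4)
T3 translate by (-2, -4): (-4, 4) → (-6, 0)
T4 scale by (3, 1): (-6, 0) → (-18, 0)
T5 reflect across x = 0: (-18, 0) → (18, 0)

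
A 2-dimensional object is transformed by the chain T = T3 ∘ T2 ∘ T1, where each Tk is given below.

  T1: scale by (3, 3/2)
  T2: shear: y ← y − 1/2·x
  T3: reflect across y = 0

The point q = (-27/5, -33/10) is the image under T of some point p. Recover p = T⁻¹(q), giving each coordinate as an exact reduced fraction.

p = (-9/5, 2/5)

T1 = [3 0 0; 0 3/2 0; 0 0 1]
T2·T1 = [3 0 0; -3/2 3/2 0; 0 0 1]
T3·…·T1 = [3 0 0; 3/2 -3/2 0; 0 0 1]
det M = -9/2; M⁻¹ = [1/3 0 0; 1/3 -2/3 0; 0 0 1]
M⁻¹ · (-27/5, -33/10)ᵀ = (-9/5, 2/5)ᵀ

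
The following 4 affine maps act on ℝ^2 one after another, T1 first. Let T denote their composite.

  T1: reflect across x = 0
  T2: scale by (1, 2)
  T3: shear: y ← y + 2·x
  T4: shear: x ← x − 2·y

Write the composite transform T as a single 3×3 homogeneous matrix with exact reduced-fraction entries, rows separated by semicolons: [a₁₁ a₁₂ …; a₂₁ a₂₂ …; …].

T1 = [-1 0 0; 0 1 0; 0 0 1]
T2·T1 = [-1 0 0; 0 2 0; 0 0 1]
T3·…·T1 = [-1 0 0; -2 2 0; 0 0 1]
T4·…·T1 = [3 -4 0; -2 2 0; 0 0 1]

T = [3 -4 0; -2 2 0; 0 0 1]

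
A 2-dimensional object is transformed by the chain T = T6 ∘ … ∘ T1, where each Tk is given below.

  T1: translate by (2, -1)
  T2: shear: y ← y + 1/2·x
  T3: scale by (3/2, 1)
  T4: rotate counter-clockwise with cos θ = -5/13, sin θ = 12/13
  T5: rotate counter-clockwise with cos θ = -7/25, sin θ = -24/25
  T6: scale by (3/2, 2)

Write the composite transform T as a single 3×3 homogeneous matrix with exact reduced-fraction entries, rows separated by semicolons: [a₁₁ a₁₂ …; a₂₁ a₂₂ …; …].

T = [2799/1300 -54/325 2907/650; 431/325 646/325 216/325; 0 0 1]

T1 = [1 0 2; 0 1 -1; 0 0 1]
T2·T1 = [1 0 2; 1/2 1 0; 0 0 1]
T3·…·T1 = [3/2 0 3; 1/2 1 0; 0 0 1]
T4·…·T1 = [-27/26 -12/13 -15/13; 31/26 -5/13 36/13; 0 0 1]
T5·…·T1 = [933/650 -36/325 969/325; 431/650 323/325 108/325; 0 0 1]
T6·…·T1 = [2799/1300 -54/325 2907/650; 431/325 646/325 216/325; 0 0 1]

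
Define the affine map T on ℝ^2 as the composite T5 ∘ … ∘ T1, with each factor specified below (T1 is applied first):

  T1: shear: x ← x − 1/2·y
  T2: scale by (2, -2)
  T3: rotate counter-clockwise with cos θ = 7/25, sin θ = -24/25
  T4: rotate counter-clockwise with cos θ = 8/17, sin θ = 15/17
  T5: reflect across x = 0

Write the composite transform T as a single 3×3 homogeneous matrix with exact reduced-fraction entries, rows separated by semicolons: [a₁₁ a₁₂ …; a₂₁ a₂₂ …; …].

T1 = [1 -1/2 0; 0 1 0; 0 0 1]
T2·T1 = [2 -1 0; 0 -2 0; 0 0 1]
T3·…·T1 = [14/25 -11/5 0; -48/25 2/5 0; 0 0 1]
T4·…·T1 = [832/425 -118/85 0; -174/425 -149/85 0; 0 0 1]
T5·…·T1 = [-832/425 118/85 0; -174/425 -149/85 0; 0 0 1]

T = [-832/425 118/85 0; -174/425 -149/85 0; 0 0 1]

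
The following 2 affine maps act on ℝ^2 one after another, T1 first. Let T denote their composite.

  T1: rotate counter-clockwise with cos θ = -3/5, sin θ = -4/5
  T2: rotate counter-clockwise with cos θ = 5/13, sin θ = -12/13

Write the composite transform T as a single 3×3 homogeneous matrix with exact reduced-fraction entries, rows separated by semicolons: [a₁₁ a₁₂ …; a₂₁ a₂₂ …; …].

T = [-63/65 -16/65 0; 16/65 -63/65 0; 0 0 1]

T1 = [-3/5 4/5 0; -4/5 -3/5 0; 0 0 1]
T2·T1 = [-63/65 -16/65 0; 16/65 -63/65 0; 0 0 1]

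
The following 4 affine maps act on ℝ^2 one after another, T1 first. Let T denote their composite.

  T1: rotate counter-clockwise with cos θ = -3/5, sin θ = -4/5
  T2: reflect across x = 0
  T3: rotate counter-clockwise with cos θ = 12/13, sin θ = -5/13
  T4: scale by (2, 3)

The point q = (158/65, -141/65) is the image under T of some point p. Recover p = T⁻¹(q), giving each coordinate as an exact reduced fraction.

T1 = [-3/5 4/5 0; -4/5 -3/5 0; 0 0 1]
T2·T1 = [3/5 -4/5 0; -4/5 -3/5 0; 0 0 1]
T3·…·T1 = [16/65 -63/65 0; -63/65 -16/65 0; 0 0 1]
T4·…·T1 = [32/65 -126/65 0; -189/65 -48/65 0; 0 0 1]
det M = -6; M⁻¹ = [8/65 -21/65 0; -63/130 -16/195 0; 0 0 1]
M⁻¹ · (158/65, -141/65)ᵀ = (1, -1)ᵀ

p = (1, -1)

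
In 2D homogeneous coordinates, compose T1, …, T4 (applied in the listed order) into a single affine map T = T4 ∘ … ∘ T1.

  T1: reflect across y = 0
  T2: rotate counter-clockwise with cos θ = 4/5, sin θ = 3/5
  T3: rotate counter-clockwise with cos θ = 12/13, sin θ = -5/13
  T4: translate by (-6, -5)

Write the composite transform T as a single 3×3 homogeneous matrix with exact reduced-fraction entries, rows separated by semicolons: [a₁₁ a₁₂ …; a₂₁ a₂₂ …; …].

T = [63/65 16/65 -6; 16/65 -63/65 -5; 0 0 1]

T1 = [1 0 0; 0 -1 0; 0 0 1]
T2·T1 = [4/5 3/5 0; 3/5 -4/5 0; 0 0 1]
T3·…·T1 = [63/65 16/65 0; 16/65 -63/65 0; 0 0 1]
T4·…·T1 = [63/65 16/65 -6; 16/65 -63/65 -5; 0 0 1]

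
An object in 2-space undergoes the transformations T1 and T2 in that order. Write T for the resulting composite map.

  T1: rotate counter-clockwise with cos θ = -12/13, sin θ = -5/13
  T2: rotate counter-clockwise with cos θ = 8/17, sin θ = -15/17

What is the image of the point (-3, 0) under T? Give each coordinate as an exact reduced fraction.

T1 rotate counter-clockwise with cos θ = -12/13, sin θ = -5/13: (-3, 0) → (36/13, 15/13)
T2 rotate counter-clockwise with cos θ = 8/17, sin θ = -15/17: (36/13, 15/13) → (513/221, -420/221)

T(p) = (513/221, -420/221)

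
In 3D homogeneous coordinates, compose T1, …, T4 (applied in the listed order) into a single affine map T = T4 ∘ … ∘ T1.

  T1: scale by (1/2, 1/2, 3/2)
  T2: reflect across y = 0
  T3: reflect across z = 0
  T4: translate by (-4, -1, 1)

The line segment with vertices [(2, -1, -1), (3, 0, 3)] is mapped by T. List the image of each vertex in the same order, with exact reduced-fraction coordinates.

image vertices: (-3, -1/2, 5/2), (-5/2, -1, -7/2)

T1 scale by (1/2, 1/2, 3/2): (2, -1, -1) → (1, -1/2, -3/2); (3, 0, 3) → (3/2, 0, 9/2)
T2 reflect across y = 0: (1, -1/2, -3/2) → (1, 1/2, -3/2); (3/2, 0, 9/2) → (3/2, 0, 9/2)
T3 reflect across z = 0: (1, 1/2, -3/2) → (1, 1/2, 3/2); (3/2, 0, 9/2) → (3/2, 0, -9/2)
T4 translate by (-4, -1, 1): (1, 1/2, 3/2) → (-3, -1/2, 5/2); (3/2, 0, -9/2) → (-5/2, -1, -7/2)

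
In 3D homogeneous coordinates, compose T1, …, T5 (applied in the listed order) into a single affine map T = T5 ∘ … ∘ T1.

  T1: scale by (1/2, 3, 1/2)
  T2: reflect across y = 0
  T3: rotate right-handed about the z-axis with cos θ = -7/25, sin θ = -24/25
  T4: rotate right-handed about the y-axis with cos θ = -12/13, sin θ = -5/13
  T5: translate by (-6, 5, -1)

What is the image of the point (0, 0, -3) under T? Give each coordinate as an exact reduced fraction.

T(p) = (-141/26, 5, 5/13)

T1 scale by (1/2, 3, 1/2): (0, 0, -3) → (0, 0, -3/2)
T2 reflect across y = 0: (0, 0, -3/2) → (0, 0, -3/2)
T3 rotate right-handed about the z-axis with cos θ = -7/25, sin θ = -24/25: (0, 0, -3/2) → (0, 0, -3/2)
T4 rotate right-handed about the y-axis with cos θ = -12/13, sin θ = -5/13: (0, 0, -3/2) → (15/26, 0, 18/13)
T5 translate by (-6, 5, -1): (15/26, 0, 18/13) → (-141/26, 5, 5/13)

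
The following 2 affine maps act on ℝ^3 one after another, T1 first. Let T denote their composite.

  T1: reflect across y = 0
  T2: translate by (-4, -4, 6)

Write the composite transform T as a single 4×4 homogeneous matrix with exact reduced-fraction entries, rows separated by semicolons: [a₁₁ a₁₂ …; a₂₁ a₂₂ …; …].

T = [1 0 0 -4; 0 -1 0 -4; 0 0 1 6; 0 0 0 1]

T1 = [1 0 0 0; 0 -1 0 0; 0 0 1 0; 0 0 0 1]
T2·T1 = [1 0 0 -4; 0 -1 0 -4; 0 0 1 6; 0 0 0 1]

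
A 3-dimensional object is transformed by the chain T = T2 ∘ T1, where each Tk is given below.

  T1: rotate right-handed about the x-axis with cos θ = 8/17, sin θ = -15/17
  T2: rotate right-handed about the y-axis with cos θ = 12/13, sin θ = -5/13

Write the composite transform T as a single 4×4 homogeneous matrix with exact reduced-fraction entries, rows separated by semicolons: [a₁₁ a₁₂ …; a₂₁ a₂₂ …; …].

T = [12/13 75/221 -40/221 0; 0 8/17 15/17 0; 5/13 -180/221 96/221 0; 0 0 0 1]

T1 = [1 0 0 0; 0 8/17 15/17 0; 0 -15/17 8/17 0; 0 0 0 1]
T2·T1 = [12/13 75/221 -40/221 0; 0 8/17 15/17 0; 5/13 -180/221 96/221 0; 0 0 0 1]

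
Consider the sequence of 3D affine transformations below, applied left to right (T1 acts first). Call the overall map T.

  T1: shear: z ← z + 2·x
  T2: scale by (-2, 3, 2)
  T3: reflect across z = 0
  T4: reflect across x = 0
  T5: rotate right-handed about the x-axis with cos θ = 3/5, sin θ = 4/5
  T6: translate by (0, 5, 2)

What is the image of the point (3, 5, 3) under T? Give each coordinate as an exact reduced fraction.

T1 shear: z ← z + 2·x: (3, 5, 3) → (3, 5, 9)
T2 scale by (-2, 3, 2): (3, 5, 9) → (-6, 15, 18)
T3 reflect across z = 0: (-6, 15, 18) → (-6, 15, -18)
T4 reflect across x = 0: (-6, 15, -18) → (6, 15, -18)
T5 rotate right-handed about the x-axis with cos θ = 3/5, sin θ = 4/5: (6, 15, -18) → (6, 117/5, 6/5)
T6 translate by (0, 5, 2): (6, 117/5, 6/5) → (6, 142/5, 16/5)

T(p) = (6, 142/5, 16/5)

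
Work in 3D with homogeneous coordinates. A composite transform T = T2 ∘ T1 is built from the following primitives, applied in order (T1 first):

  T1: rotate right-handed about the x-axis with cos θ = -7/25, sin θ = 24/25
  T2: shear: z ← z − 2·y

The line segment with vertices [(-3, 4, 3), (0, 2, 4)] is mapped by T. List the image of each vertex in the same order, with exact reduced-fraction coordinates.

image vertices: (-3, -4, 11), (0, -22/5, 48/5)

T1 rotate right-handed about the x-axis with cos θ = -7/25, sin θ = 24/25: (-3, 4, 3) → (-3, -4, 3); (0, 2, 4) → (0, -22/5, 4/5)
T2 shear: z ← z − 2·y: (-3, -4, 3) → (-3, -4, 11); (0, -22/5, 4/5) → (0, -22/5, 48/5)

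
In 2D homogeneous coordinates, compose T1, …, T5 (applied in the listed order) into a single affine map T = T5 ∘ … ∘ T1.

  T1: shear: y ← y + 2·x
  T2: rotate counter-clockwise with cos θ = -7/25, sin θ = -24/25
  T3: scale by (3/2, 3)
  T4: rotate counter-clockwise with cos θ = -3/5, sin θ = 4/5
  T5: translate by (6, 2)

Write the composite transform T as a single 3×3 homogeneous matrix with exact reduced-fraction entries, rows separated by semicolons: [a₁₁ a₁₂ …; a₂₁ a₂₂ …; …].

T1 = [1 0 0; 2 1 0; 0 0 1]
T2·T1 = [41/25 24/25 0; -38/25 -7/25 0; 0 0 1]
T3·…·T1 = [123/50 36/25 0; -114/25 -21/25 0; 0 0 1]
T4·…·T1 = [543/250 -24/125 0; 588/125 207/125 0; 0 0 1]
T5·…·T1 = [543/250 -24/125 6; 588/125 207/125 2; 0 0 1]

T = [543/250 -24/125 6; 588/125 207/125 2; 0 0 1]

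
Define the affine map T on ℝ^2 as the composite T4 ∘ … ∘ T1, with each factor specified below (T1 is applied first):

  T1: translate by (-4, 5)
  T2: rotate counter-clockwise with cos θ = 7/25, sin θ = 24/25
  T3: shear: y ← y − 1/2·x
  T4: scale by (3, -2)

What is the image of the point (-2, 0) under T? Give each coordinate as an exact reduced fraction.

T(p) = (-486/25, 56/25)

T1 translate by (-4, 5): (-2, 0) → (-6, 5)
T2 rotate counter-clockwise with cos θ = 7/25, sin θ = 24/25: (-6, 5) → (-162/25, -109/25)
T3 shear: y ← y − 1/2·x: (-162/25, -109/25) → (-162/25, -28/25)
T4 scale by (3, -2): (-162/25, -28/25) → (-486/25, 56/25)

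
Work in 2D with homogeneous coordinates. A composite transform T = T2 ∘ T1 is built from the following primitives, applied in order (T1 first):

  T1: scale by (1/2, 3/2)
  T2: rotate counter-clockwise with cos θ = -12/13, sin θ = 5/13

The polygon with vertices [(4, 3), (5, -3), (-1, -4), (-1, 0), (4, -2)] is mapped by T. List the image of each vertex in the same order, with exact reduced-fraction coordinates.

image vertices: (-93/26, -44/13), (-15/26, 133/26), (36/13, 139/26), (6/13, -5/26), (-9/13, 46/13)

T1 scale by (1/2, 3/2): (4, 3) → (2, 9/2); (5, -3) → (5/2, -9/2); (-1, -4) → (-1/2, -6); (-1, 0) → (-1/2, 0); (4, -2) → (2, -3)
T2 rotate counter-clockwise with cos θ = -12/13, sin θ = 5/13: (2, 9/2) → (-93/26, -44/13); (5/2, -9/2) → (-15/26, 133/26); (-1/2, -6) → (36/13, 139/26); (-1/2, 0) → (6/13, -5/26); (2, -3) → (-9/13, 46/13)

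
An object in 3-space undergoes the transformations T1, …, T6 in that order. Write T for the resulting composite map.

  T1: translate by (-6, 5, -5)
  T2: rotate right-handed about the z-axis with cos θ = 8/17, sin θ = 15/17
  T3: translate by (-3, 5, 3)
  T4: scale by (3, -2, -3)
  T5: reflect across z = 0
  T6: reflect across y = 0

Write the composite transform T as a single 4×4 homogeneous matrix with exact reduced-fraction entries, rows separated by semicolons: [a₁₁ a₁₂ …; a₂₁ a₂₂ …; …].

T1 = [1 0 0 -6; 0 1 0 5; 0 0 1 -5; 0 0 0 1]
T2·T1 = [8/17 -15/17 0 -123/17; 15/17 8/17 0 -50/17; 0 0 1 -5; 0 0 0 1]
T3·…·T1 = [8/17 -15/17 0 -174/17; 15/17 8/17 0 35/17; 0 0 1 -2; 0 0 0 1]
T4·…·T1 = [24/17 -45/17 0 -522/17; -30/17 -16/17 0 -70/17; 0 0 -3 6; 0 0 0 1]
T5·…·T1 = [24/17 -45/17 0 -522/17; -30/17 -16/17 0 -70/17; 0 0 3 -6; 0 0 0 1]
T6·…·T1 = [24/17 -45/17 0 -522/17; 30/17 16/17 0 70/17; 0 0 3 -6; 0 0 0 1]

T = [24/17 -45/17 0 -522/17; 30/17 16/17 0 70/17; 0 0 3 -6; 0 0 0 1]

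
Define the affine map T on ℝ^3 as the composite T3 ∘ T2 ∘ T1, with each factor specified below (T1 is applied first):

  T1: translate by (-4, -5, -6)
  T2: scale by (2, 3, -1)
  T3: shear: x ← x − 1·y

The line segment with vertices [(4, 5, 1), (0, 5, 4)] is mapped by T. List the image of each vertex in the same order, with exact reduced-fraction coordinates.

T1 translate by (-4, -5, -6): (4, 5, 1) → (0, 0, -5); (0, 5, 4) → (-4, 0, -2)
T2 scale by (2, 3, -1): (0, 0, -5) → (0, 0, 5); (-4, 0, -2) → (-8, 0, 2)
T3 shear: x ← x − 1·y: (0, 0, 5) → (0, 0, 5); (-8, 0, 2) → (-8, 0, 2)

image vertices: (0, 0, 5), (-8, 0, 2)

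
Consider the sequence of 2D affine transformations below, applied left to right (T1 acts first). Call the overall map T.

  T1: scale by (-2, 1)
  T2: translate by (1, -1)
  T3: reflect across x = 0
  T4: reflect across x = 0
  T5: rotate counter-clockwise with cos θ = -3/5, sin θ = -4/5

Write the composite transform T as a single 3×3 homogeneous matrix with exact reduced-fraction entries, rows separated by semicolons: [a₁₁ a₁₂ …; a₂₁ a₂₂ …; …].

T = [6/5 4/5 -7/5; 8/5 -3/5 -1/5; 0 0 1]

T1 = [-2 0 0; 0 1 0; 0 0 1]
T2·T1 = [-2 0 1; 0 1 -1; 0 0 1]
T3·…·T1 = [2 0 -1; 0 1 -1; 0 0 1]
T4·…·T1 = [-2 0 1; 0 1 -1; 0 0 1]
T5·…·T1 = [6/5 4/5 -7/5; 8/5 -3/5 -1/5; 0 0 1]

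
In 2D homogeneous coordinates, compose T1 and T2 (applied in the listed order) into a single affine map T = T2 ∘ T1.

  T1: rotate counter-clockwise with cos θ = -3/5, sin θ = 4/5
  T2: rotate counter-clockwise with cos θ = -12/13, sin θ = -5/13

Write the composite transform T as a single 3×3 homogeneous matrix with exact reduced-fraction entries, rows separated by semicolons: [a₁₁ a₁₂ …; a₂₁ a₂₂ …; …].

T = [56/65 33/65 0; -33/65 56/65 0; 0 0 1]

T1 = [-3/5 -4/5 0; 4/5 -3/5 0; 0 0 1]
T2·T1 = [56/65 33/65 0; -33/65 56/65 0; 0 0 1]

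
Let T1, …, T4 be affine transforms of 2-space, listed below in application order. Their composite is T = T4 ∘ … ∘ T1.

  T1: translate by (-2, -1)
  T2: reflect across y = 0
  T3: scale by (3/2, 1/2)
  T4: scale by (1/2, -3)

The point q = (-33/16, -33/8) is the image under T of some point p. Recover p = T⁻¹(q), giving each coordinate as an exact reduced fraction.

T1 = [1 0 -2; 0 1 -1; 0 0 1]
T2·T1 = [1 0 -2; 0 -1 1; 0 0 1]
T3·…·T1 = [3/2 0 -3; 0 -1/2 1/2; 0 0 1]
T4·…·T1 = [3/4 0 -3/2; 0 3/2 -3/2; 0 0 1]
det M = 9/8; M⁻¹ = [4/3 0 2; 0 2/3 1; 0 0 1]
M⁻¹ · (-33/16, -33/8)ᵀ = (-3/4, -7/4)ᵀ

p = (-3/4, -7/4)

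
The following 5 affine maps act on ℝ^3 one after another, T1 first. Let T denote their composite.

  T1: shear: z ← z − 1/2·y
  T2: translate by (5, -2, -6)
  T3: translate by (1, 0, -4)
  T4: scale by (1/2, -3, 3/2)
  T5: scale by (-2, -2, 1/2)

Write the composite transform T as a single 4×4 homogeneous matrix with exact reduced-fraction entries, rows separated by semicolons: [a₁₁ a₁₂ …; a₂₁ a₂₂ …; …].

T = [-1 0 0 -6; 0 6 0 -12; 0 -3/8 3/4 -15/2; 0 0 0 1]

T1 = [1 0 0 0; 0 1 0 0; 0 -1/2 1 0; 0 0 0 1]
T2·T1 = [1 0 0 5; 0 1 0 -2; 0 -1/2 1 -6; 0 0 0 1]
T3·…·T1 = [1 0 0 6; 0 1 0 -2; 0 -1/2 1 -10; 0 0 0 1]
T4·…·T1 = [1/2 0 0 3; 0 -3 0 6; 0 -3/4 3/2 -15; 0 0 0 1]
T5·…·T1 = [-1 0 0 -6; 0 6 0 -12; 0 -3/8 3/4 -15/2; 0 0 0 1]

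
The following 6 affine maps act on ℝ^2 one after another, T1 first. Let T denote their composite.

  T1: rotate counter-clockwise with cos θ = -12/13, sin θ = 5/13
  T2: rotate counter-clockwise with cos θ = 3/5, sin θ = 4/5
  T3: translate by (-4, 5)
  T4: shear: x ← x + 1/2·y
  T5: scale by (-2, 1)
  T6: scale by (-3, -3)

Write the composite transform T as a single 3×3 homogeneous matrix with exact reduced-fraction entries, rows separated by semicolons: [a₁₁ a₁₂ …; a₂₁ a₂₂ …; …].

T = [-87/13 6/13 -9; 99/65 168/65 -15; 0 0 1]

T1 = [-12/13 -5/13 0; 5/13 -12/13 0; 0 0 1]
T2·T1 = [-56/65 33/65 0; -33/65 -56/65 0; 0 0 1]
T3·…·T1 = [-56/65 33/65 -4; -33/65 -56/65 5; 0 0 1]
T4·…·T1 = [-29/26 1/13 -3/2; -33/65 -56/65 5; 0 0 1]
T5·…·T1 = [29/13 -2/13 3; -33/65 -56/65 5; 0 0 1]
T6·…·T1 = [-87/13 6/13 -9; 99/65 168/65 -15; 0 0 1]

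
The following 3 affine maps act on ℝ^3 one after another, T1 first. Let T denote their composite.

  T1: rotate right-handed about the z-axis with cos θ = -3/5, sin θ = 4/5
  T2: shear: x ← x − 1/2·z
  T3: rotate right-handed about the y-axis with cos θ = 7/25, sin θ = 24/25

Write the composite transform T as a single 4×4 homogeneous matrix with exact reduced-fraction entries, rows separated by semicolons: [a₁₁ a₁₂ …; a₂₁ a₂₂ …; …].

T1 = [-3/5 -4/5 0 0; 4/5 -3/5 0 0; 0 0 1 0; 0 0 0 1]
T2·T1 = [-3/5 -4/5 -1/2 0; 4/5 -3/5 0 0; 0 0 1 0; 0 0 0 1]
T3·…·T1 = [-21/125 -28/125 41/50 0; 4/5 -3/5 0 0; 72/125 96/125 19/25 0; 0 0 0 1]

T = [-21/125 -28/125 41/50 0; 4/5 -3/5 0 0; 72/125 96/125 19/25 0; 0 0 0 1]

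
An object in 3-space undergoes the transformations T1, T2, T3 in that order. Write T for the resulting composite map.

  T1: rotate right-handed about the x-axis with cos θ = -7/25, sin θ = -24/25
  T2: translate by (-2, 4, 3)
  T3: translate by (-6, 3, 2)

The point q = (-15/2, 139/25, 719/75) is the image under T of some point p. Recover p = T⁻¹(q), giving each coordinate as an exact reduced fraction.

p = (1/2, -4, -8/3)

T1 = [1 0 0 0; 0 -7/25 24/25 0; 0 -24/25 -7/25 0; 0 0 0 1]
T2·T1 = [1 0 0 -2; 0 -7/25 24/25 4; 0 -24/25 -7/25 3; 0 0 0 1]
T3·…·T1 = [1 0 0 -8; 0 -7/25 24/25 7; 0 -24/25 -7/25 5; 0 0 0 1]
det M = 1; M⁻¹ = [1 0 0 8; 0 -7/25 -24/25 169/25; 0 24/25 -7/25 -133/25; 0 0 0 1]
M⁻¹ · (-15/2, 139/25, 719/75)ᵀ = (1/2, -4, -8/3)ᵀ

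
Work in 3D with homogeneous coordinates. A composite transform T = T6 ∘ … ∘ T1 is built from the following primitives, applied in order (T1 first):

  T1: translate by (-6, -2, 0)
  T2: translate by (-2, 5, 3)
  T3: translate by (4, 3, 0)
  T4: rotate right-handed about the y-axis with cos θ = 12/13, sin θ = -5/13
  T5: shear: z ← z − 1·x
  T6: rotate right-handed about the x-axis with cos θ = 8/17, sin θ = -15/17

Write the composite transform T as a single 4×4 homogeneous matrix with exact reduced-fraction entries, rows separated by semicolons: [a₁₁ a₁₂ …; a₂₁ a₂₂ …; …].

T = [12/13 0 -5/13 -63/13; -105/221 8/17 15/13 1809/221; -56/221 -15/17 8/13 -538/221; 0 0 0 1]

T1 = [1 0 0 -6; 0 1 0 -2; 0 0 1 0; 0 0 0 1]
T2·T1 = [1 0 0 -8; 0 1 0 3; 0 0 1 3; 0 0 0 1]
T3·…·T1 = [1 0 0 -4; 0 1 0 6; 0 0 1 3; 0 0 0 1]
T4·…·T1 = [12/13 0 -5/13 -63/13; 0 1 0 6; 5/13 0 12/13 16/13; 0 0 0 1]
T5·…·T1 = [12/13 0 -5/13 -63/13; 0 1 0 6; -7/13 0 17/13 79/13; 0 0 0 1]
T6·…·T1 = [12/13 0 -5/13 -63/13; -105/221 8/17 15/13 1809/221; -56/221 -15/17 8/13 -538/221; 0 0 0 1]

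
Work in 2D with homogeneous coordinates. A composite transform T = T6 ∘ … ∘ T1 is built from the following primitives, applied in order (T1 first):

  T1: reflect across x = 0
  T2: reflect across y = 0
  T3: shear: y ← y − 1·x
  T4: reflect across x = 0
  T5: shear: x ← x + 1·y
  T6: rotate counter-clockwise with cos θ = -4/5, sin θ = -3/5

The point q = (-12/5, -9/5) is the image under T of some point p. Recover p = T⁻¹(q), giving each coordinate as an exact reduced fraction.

p = (3, 3)

T1 = [-1 0 0; 0 1 0; 0 0 1]
T2·T1 = [-1 0 0; 0 -1 0; 0 0 1]
T3·…·T1 = [-1 0 0; 1 -1 0; 0 0 1]
T4·…·T1 = [1 0 0; 1 -1 0; 0 0 1]
T5·…·T1 = [2 -1 0; 1 -1 0; 0 0 1]
T6·…·T1 = [-1 1/5 0; -2 7/5 0; 0 0 1]
det M = -1; M⁻¹ = [-7/5 1/5 0; -2 1 0; 0 0 1]
M⁻¹ · (-12/5, -9/5)ᵀ = (3, 3)ᵀ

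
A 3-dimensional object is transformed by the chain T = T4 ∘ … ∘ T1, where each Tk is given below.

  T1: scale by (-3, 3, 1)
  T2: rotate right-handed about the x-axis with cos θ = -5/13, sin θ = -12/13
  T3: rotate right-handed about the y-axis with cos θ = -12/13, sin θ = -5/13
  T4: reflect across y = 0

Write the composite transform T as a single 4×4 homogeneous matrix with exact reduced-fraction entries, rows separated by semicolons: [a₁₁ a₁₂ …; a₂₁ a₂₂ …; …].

T1 = [-3 0 0 0; 0 3 0 0; 0 0 1 0; 0 0 0 1]
T2·T1 = [-3 0 0 0; 0 -15/13 12/13 0; 0 -36/13 -5/13 0; 0 0 0 1]
T3·…·T1 = [36/13 180/169 25/169 0; 0 -15/13 12/13 0; -15/13 432/169 60/169 0; 0 0 0 1]
T4·…·T1 = [36/13 180/169 25/169 0; 0 15/13 -12/13 0; -15/13 432/169 60/169 0; 0 0 0 1]

T = [36/13 180/169 25/169 0; 0 15/13 -12/13 0; -15/13 432/169 60/169 0; 0 0 0 1]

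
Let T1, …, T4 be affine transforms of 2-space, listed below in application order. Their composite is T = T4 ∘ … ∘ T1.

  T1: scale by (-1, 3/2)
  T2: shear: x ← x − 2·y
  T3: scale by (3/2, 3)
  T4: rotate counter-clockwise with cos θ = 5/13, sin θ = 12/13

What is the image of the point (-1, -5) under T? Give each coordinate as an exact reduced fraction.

T1 scale by (-1, 3/2): (-1, -5) → (1, -15/2)
T2 shear: x ← x − 2·y: (1, -15/2) → (16, -15/2)
T3 scale by (3/2, 3): (16, -15/2) → (24, -45/2)
T4 rotate counter-clockwise with cos θ = 5/13, sin θ = 12/13: (24, -45/2) → (30, 27/2)

T(p) = (30, 27/2)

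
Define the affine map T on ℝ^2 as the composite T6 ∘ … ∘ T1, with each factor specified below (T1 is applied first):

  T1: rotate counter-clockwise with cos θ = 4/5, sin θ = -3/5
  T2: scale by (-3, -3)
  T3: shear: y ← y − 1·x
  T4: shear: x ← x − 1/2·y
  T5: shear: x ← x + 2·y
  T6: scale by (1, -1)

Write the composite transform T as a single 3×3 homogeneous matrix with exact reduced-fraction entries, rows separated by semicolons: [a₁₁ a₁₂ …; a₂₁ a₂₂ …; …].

T1 = [4/5 3/5 0; -3/5 4/5 0; 0 0 1]
T2·T1 = [-12/5 -9/5 0; 9/5 -12/5 0; 0 0 1]
T3·…·T1 = [-12/5 -9/5 0; 21/5 -3/5 0; 0 0 1]
T4·…·T1 = [-9/2 -3/2 0; 21/5 -3/5 0; 0 0 1]
T5·…·T1 = [39/10 -27/10 0; 21/5 -3/5 0; 0 0 1]
T6·…·T1 = [39/10 -27/10 0; -21/5 3/5 0; 0 0 1]

T = [39/10 -27/10 0; -21/5 3/5 0; 0 0 1]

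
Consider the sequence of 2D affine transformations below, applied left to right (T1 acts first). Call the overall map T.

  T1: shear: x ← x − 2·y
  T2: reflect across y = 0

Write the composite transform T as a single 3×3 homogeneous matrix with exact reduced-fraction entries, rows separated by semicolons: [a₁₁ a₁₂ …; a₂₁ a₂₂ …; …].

T1 = [1 -2 0; 0 1 0; 0 0 1]
T2·T1 = [1 -2 0; 0 -1 0; 0 0 1]

T = [1 -2 0; 0 -1 0; 0 0 1]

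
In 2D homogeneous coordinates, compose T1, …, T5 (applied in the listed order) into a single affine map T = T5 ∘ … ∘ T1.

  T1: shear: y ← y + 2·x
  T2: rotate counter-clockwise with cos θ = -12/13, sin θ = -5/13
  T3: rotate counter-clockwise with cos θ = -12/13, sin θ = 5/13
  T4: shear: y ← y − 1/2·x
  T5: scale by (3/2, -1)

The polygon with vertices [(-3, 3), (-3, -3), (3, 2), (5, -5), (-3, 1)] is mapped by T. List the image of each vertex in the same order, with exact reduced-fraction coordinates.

image vertices: (-9/2, 3/2), (-9/2, 15/2), (9/2, -13/2), (15/2, -5/2), (-9/2, 7/2)

T1 shear: y ← y + 2·x: (-3, 3) → (-3, -3); (-3, -3) → (-3, -9); (3, 2) → (3, 8); (5, -5) → (5, 5); (-3, 1) → (-3, -5)
T2 rotate counter-clockwise with cos θ = -12/13, sin θ = -5/13: (-3, -3) → (21/13, 51/13); (-3, -9) → (-9/13, 123/13); (3, 8) → (4/13, -111/13); (5, 5) → (-35/13, -85/13); (-3, -5) → (11/13, 75/13)
T3 rotate counter-clockwise with cos θ = -12/13, sin θ = 5/13: (21/13, 51/13) → (-3, -3); (-9/13, 123/13) → (-3, -9); (4/13, -111/13) → (3, 8); (-35/13, -85/13) → (5, 5); (11/13, 75/13) → (-3, -5)
T4 shear: y ← y − 1/2·x: (-3, -3) → (-3, -3/2); (-3, -9) → (-3, -15/2); (3, 8) → (3, 13/2); (5, 5) → (5, 5/2); (-3, -5) → (-3, -7/2)
T5 scale by (3/2, -1): (-3, -3/2) → (-9/2, 3/2); (-3, -15/2) → (-9/2, 15/2); (3, 13/2) → (9/2, -13/2); (5, 5/2) → (15/2, -5/2); (-3, -7/2) → (-9/2, 7/2)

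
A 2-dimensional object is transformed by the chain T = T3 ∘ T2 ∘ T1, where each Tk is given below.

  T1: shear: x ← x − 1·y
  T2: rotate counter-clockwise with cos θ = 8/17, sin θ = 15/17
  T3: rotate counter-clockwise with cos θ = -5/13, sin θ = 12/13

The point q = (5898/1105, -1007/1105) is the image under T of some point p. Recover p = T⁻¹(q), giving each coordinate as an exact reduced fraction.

p = (-5, 2/5)

T1 = [1 -1 0; 0 1 0; 0 0 1]
T2·T1 = [8/17 -23/17 0; 15/17 -7/17 0; 0 0 1]
T3·…·T1 = [-220/221 199/221 0; 21/221 -241/221 0; 0 0 1]
det M = 1; M⁻¹ = [-241/221 -199/221 0; -21/221 -220/221 0; 0 0 1]
M⁻¹ · (5898/1105, -1007/1105)ᵀ = (-5, 2/5)ᵀ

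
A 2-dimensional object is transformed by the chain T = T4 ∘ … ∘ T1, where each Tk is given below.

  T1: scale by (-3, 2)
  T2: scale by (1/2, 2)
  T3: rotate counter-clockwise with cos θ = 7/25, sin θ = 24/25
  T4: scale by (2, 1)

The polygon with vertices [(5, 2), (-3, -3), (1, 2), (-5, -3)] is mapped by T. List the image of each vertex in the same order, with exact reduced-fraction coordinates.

T1 scale by (-3, 2): (5, 2) → (-15, 4); (-3, -3) → (9, -6); (1, 2) → (-3, 4); (-5, -3) → (15, -6)
T2 scale by (1/2, 2): (-15, 4) → (-15/2, 8); (9, -6) → (9/2, -12); (-3, 4) → (-3/2, 8); (15, -6) → (15/2, -12)
T3 rotate counter-clockwise with cos θ = 7/25, sin θ = 24/25: (-15/2, 8) → (-489/50, -124/25); (9/2, -12) → (639/50, 24/25); (-3/2, 8) → (-81/10, 4/5); (15/2, -12) → (681/50, 96/25)
T4 scale by (2, 1): (-489/50, -124/25) → (-489/25, -124/25); (639/50, 24/25) → (639/25, 24/25); (-81/10, 4/5) → (-81/5, 4/5); (681/50, 96/25) → (681/25, 96/25)

image vertices: (-489/25, -124/25), (639/25, 24/25), (-81/5, 4/5), (681/25, 96/25)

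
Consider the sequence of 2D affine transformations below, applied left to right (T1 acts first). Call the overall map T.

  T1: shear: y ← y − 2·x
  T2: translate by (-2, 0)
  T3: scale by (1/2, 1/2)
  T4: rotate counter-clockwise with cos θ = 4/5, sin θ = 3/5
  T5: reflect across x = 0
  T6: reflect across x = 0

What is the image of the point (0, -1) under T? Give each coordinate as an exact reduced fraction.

T(p) = (-1/2, -1)

T1 shear: y ← y − 2·x: (0, -1) → (0, -1)
T2 translate by (-2, 0): (0, -1) → (-2, -1)
T3 scale by (1/2, 1/2): (-2, -1) → (-1, -1/2)
T4 rotate counter-clockwise with cos θ = 4/5, sin θ = 3/5: (-1, -1/2) → (-1/2, -1)
T5 reflect across x = 0: (-1/2, -1) → (1/2, -1)
T6 reflect across x = 0: (1/2, -1) → (-1/2, -1)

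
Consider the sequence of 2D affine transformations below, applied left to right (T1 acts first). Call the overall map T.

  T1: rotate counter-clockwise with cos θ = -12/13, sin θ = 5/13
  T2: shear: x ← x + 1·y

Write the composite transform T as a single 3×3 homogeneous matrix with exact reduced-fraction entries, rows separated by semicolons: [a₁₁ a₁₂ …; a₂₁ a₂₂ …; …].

T = [-7/13 -17/13 0; 5/13 -12/13 0; 0 0 1]

T1 = [-12/13 -5/13 0; 5/13 -12/13 0; 0 0 1]
T2·T1 = [-7/13 -17/13 0; 5/13 -12/13 0; 0 0 1]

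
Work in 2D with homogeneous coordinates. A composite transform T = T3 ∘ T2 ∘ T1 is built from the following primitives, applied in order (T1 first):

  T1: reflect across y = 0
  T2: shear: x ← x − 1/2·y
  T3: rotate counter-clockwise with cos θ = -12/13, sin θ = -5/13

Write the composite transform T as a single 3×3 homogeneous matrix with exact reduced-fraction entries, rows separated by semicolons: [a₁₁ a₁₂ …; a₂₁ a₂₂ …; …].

T1 = [1 0 0; 0 -1 0; 0 0 1]
T2·T1 = [1 1/2 0; 0 -1 0; 0 0 1]
T3·…·T1 = [-12/13 -11/13 0; -5/13 19/26 0; 0 0 1]

T = [-12/13 -11/13 0; -5/13 19/26 0; 0 0 1]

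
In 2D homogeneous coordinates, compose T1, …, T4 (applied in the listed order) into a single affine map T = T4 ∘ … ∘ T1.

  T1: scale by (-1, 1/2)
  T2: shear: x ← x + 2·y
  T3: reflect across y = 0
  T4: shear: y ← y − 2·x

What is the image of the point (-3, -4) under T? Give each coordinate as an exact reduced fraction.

T(p) = (-1, 4)

T1 scale by (-1, 1/2): (-3, -4) → (3, -2)
T2 shear: x ← x + 2·y: (3, -2) → (-1, -2)
T3 reflect across y = 0: (-1, -2) → (-1, 2)
T4 shear: y ← y − 2·x: (-1, 2) → (-1, 4)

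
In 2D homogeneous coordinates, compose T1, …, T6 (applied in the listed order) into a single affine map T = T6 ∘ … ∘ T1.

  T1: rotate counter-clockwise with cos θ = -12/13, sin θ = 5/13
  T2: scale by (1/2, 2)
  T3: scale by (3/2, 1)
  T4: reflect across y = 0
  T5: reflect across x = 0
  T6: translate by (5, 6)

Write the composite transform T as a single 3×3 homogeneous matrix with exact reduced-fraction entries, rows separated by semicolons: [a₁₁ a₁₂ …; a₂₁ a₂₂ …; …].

T1 = [-12/13 -5/13 0; 5/13 -12/13 0; 0 0 1]
T2·T1 = [-6/13 -5/26 0; 10/13 -24/13 0; 0 0 1]
T3·…·T1 = [-9/13 -15/52 0; 10/13 -24/13 0; 0 0 1]
T4·…·T1 = [-9/13 -15/52 0; -10/13 24/13 0; 0 0 1]
T5·…·T1 = [9/13 15/52 0; -10/13 24/13 0; 0 0 1]
T6·…·T1 = [9/13 15/52 5; -10/13 24/13 6; 0 0 1]

T = [9/13 15/52 5; -10/13 24/13 6; 0 0 1]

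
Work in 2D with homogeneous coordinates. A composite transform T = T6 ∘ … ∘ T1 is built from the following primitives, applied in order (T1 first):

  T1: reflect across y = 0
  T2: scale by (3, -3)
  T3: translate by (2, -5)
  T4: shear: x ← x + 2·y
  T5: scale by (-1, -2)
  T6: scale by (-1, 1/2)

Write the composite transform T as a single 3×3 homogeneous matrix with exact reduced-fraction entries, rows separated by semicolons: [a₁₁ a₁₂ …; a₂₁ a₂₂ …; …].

T = [3 6 -8; 0 -3 5; 0 0 1]

T1 = [1 0 0; 0 -1 0; 0 0 1]
T2·T1 = [3 0 0; 0 3 0; 0 0 1]
T3·…·T1 = [3 0 2; 0 3 -5; 0 0 1]
T4·…·T1 = [3 6 -8; 0 3 -5; 0 0 1]
T5·…·T1 = [-3 -6 8; 0 -6 10; 0 0 1]
T6·…·T1 = [3 6 -8; 0 -3 5; 0 0 1]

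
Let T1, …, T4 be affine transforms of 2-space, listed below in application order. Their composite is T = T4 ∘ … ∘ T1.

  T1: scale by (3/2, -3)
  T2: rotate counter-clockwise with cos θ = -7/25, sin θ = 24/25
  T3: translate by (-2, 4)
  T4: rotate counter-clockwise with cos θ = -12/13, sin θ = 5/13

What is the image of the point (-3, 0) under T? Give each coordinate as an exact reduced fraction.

T(p) = (262/325, 7/650)

T1 scale by (3/2, -3): (-3, 0) → (-9/2, 0)
T2 rotate counter-clockwise with cos θ = -7/25, sin θ = 24/25: (-9/2, 0) → (63/50, -108/25)
T3 translate by (-2, 4): (63/50, -108/25) → (-37/50, -8/25)
T4 rotate counter-clockwise with cos θ = -12/13, sin θ = 5/13: (-37/50, -8/25) → (262/325, 7/650)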